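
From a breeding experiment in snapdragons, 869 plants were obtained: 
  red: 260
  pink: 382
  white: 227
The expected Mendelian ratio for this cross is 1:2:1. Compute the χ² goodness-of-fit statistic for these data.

15.193

Under the 1:2:1 hypothesis (Σ ratio = 4, N = 869):
  red: 869 × 1/4 = 217.25
  pink: 869 × 2/4 = 434.5
  white: 869 × 1/4 = 217.25
χ² = Σ (O − E)² / E
  red: (260 − 217.25)² / 217.25 = 8.4123
  pink: (382 − 434.5)² / 434.5 = 6.3435
  white: (227 − 217.25)² / 217.25 = 0.4376
χ² = 8.4123 + 6.3435 + 0.4376 = 15.1934 ≈ 15.193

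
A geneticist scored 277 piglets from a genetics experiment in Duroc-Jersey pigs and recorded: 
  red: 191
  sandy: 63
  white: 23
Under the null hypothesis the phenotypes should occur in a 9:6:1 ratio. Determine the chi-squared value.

25.899

Total ratio parts = 16. Expected numbers out of 277:
  red: 277 × 9/16 = 155.8125
  sandy: 277 × 6/16 = 103.875
  white: 277 × 1/16 = 17.3125
χ² = Σ (O − E)² / E
  red: (191 − 155.8125)² / 155.8125 = 7.9465
  sandy: (63 − 103.875)² / 103.875 = 16.0844
  white: (23 − 17.3125)² / 17.3125 = 1.8685
χ² = 7.9465 + 16.0844 + 1.8685 = 25.8994 ≈ 25.899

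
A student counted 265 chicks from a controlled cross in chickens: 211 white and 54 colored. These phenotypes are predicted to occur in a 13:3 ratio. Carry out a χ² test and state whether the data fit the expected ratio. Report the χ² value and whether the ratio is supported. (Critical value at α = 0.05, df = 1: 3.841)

Total ratio parts = 16. Expected numbers out of 265:
  white: 265 × 13/16 = 215.3125
  colored: 265 × 3/16 = 49.6875
χ² = Σ (O − E)² / E
  white: (211 − 215.3125)² / 215.3125 = 0.0864
  colored: (54 − 49.6875)² / 49.6875 = 0.3743
χ² = 0.0864 + 0.3743 = 0.4607 ≈ 0.461
Degrees of freedom = 2 − 1 = 1; critical value at α = 0.05 is 3.841.
Since 0.461 < 3.841, we fail to reject the null hypothesis — the data are consistent with the 13:3 ratio.

0.461; consistent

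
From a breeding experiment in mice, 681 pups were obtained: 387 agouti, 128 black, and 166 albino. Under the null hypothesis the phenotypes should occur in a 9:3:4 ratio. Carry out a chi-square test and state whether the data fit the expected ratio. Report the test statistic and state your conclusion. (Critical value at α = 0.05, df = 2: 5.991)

0.147; consistent

The 9:3:4 ratio has 16 parts, so with N = 681 the expected counts are:
  agouti: 681 × 9/16 = 383.0625
  black: 681 × 3/16 = 127.6875
  albino: 681 × 4/16 = 170.25
χ² = Σ (O − E)² / E
  agouti: (387 − 383.0625)² / 383.0625 = 0.0405
  black: (128 − 127.6875)² / 127.6875 = 0.0008
  albino: (166 − 170.25)² / 170.25 = 0.1061
χ² = 0.0405 + 0.0008 + 0.1061 = 0.1474 ≈ 0.147
Degrees of freedom = 3 − 1 = 2; critical value at α = 0.05 is 5.991.
Since 0.147 < 5.991, we fail to reject the null hypothesis — the data are consistent with the 9:3:4 ratio.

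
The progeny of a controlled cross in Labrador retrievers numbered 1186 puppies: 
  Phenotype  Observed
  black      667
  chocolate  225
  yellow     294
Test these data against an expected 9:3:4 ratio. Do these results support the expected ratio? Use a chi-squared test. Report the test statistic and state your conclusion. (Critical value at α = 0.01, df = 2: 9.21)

0.052; consistent

Under the 9:3:4 hypothesis (Σ ratio = 16, N = 1186):
  black: 1186 × 9/16 = 667.125
  chocolate: 1186 × 3/16 = 222.375
  yellow: 1186 × 4/16 = 296.5
χ² = Σ (O − E)² / E
  black: (667 − 667.125)² / 667.125 = 0.0000
  chocolate: (225 − 222.375)² / 222.375 = 0.0310
  yellow: (294 − 296.5)² / 296.5 = 0.0211
χ² = 0.0000 + 0.0310 + 0.0211 = 0.0521 ≈ 0.052
Degrees of freedom = 3 − 1 = 2; critical value at α = 0.01 is 9.21.
Since 0.052 < 9.21, we fail to reject the null hypothesis — the data are consistent with the 9:3:4 ratio.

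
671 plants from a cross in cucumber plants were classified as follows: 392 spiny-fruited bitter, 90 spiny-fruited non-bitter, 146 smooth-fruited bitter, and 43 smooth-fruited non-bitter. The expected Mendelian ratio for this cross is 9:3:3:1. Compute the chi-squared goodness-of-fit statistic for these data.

Under the 9:3:3:1 hypothesis (Σ ratio = 16, N = 671):
  spiny-fruited bitter: 671 × 9/16 = 377.4375
  spiny-fruited non-bitter: 671 × 3/16 = 125.8125
  smooth-fruited bitter: 671 × 3/16 = 125.8125
  smooth-fruited non-bitter: 671 × 1/16 = 41.9375
χ² = Σ (O − E)² / E
  spiny-fruited bitter: (392 − 377.4375)² / 377.4375 = 0.5619
  spiny-fruited non-bitter: (90 − 125.8125)² / 125.8125 = 10.1940
  smooth-fruited bitter: (146 − 125.8125)² / 125.8125 = 3.2392
  smooth-fruited non-bitter: (43 − 41.9375)² / 41.9375 = 0.0269
χ² = 0.5619 + 10.1940 + 3.2392 + 0.0269 = 14.022

14.022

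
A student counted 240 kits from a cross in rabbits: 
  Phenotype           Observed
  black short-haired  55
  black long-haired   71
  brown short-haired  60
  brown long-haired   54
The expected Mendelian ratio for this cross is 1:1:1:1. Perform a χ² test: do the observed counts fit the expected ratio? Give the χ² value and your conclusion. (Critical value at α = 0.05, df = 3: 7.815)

Total ratio parts = 4. Expected numbers out of 240:
  black short-haired: 240 × 1/4 = 60
  black long-haired: 240 × 1/4 = 60
  brown short-haired: 240 × 1/4 = 60
  brown long-haired: 240 × 1/4 = 60
χ² = Σ (O − E)² / E
  black short-haired: (55 − 60)² / 60 = 0.4167
  black long-haired: (71 − 60)² / 60 = 2.0167
  brown short-haired: (60 − 60)² / 60 = 0.0000
  brown long-haired: (54 − 60)² / 60 = 0.6000
χ² = 0.4167 + 2.0167 + 0.0000 + 0.6000 = 3.0334 ≈ 3.033
Degrees of freedom = 4 − 1 = 3; critical value at α = 0.05 is 7.815.
Since 3.033 < 7.815, we fail to reject the null hypothesis — the data are consistent with the 1:1:1:1 ratio.

3.033; consistent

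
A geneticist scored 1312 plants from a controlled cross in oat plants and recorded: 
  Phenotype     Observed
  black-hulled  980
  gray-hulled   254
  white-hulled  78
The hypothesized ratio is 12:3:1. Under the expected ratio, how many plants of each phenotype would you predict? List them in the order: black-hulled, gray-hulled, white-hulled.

984, 246, 82

Total ratio parts = 16. Expected numbers out of 1312:
  black-hulled: 1312 × 12/16 = 984
  gray-hulled: 1312 × 3/16 = 246
  white-hulled: 1312 × 1/16 = 82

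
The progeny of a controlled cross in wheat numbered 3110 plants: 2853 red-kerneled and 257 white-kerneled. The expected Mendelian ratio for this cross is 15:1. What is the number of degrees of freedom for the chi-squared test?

1

A goodness-of-fit test with 2 phenotype classes has df = 2 − 1 = 1.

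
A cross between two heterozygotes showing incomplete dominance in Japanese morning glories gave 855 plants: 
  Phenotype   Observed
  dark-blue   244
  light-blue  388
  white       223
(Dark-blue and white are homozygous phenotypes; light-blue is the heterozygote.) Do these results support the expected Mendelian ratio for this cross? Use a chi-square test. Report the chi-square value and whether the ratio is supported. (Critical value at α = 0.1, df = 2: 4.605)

8.331; not consistent

With incomplete dominance, a heterozygote × heterozygote cross gives a 1:2:1 phenotypic ratio.
The 1:2:1 ratio has 4 parts, so with N = 855 the expected counts are:
  dark-blue: 855 × 1/4 = 213.75
  light-blue: 855 × 2/4 = 427.5
  white: 855 × 1/4 = 213.75
χ² = Σ (O − E)² / E
  dark-blue: (244 − 213.75)² / 213.75 = 4.2810
  light-blue: (388 − 427.5)² / 427.5 = 3.6497
  white: (223 − 213.75)² / 213.75 = 0.4003
χ² = 4.2810 + 3.6497 + 0.4003 = 8.331
Degrees of freedom = 3 − 1 = 2; critical value at α = 0.1 is 4.605.
Since 8.331 > 4.605, we reject the null hypothesis — the data do not fit the 1:2:1 ratio.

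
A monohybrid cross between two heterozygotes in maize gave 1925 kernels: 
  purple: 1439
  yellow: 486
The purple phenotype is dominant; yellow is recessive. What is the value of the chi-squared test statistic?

For a monohybrid cross between heterozygotes with complete dominance, the expected phenotypic ratio is 3:1.
The 3:1 ratio has 4 parts, so with N = 1925 the expected counts are:
  purple: 1925 × 3/4 = 1443.75
  yellow: 1925 × 1/4 = 481.25
χ² = Σ (O − E)² / E
  purple: (1439 − 1443.75)² / 1443.75 = 0.0156
  yellow: (486 − 481.25)² / 481.25 = 0.0469
χ² = 0.0156 + 0.0469 = 0.0625 ≈ 0.063

0.063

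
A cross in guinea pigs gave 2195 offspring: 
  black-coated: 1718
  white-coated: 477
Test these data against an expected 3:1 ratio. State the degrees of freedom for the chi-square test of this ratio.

1

A goodness-of-fit test with 2 phenotype classes has df = 2 − 1 = 1.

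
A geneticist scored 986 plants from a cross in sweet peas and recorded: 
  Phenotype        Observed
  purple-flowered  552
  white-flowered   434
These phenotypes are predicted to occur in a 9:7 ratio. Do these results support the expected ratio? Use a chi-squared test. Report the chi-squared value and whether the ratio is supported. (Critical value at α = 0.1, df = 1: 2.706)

0.028; consistent

Under the 9:7 hypothesis (Σ ratio = 16, N = 986):
  purple-flowered: 986 × 9/16 = 554.625
  white-flowered: 986 × 7/16 = 431.375
χ² = Σ (O − E)² / E
  purple-flowered: (552 − 554.625)² / 554.625 = 0.0124
  white-flowered: (434 − 431.375)² / 431.375 = 0.0160
χ² = 0.0124 + 0.0160 = 0.0284 ≈ 0.028
Degrees of freedom = 2 − 1 = 1; critical value at α = 0.1 is 2.706.
Since 0.028 < 2.706, we fail to reject the null hypothesis — the data are consistent with the 9:7 ratio.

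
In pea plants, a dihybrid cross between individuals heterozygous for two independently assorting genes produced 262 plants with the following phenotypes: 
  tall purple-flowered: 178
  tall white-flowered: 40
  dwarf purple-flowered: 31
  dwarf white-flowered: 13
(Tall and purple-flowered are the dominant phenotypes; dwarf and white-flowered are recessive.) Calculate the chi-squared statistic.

A dihybrid F₂ with independent assortment and complete dominance at both loci gives a 9:3:3:1 phenotypic ratio.
Under the 9:3:3:1 hypothesis (Σ ratio = 16, N = 262):
  tall purple-flowered: 262 × 9/16 = 147.375
  tall white-flowered: 262 × 3/16 = 49.125
  dwarf purple-flowered: 262 × 3/16 = 49.125
  dwarf white-flowered: 262 × 1/16 = 16.375
χ² = Σ (O − E)² / E
  tall purple-flowered: (178 − 147.375)² / 147.375 = 6.3640
  tall white-flowered: (40 − 49.125)² / 49.125 = 1.6950
  dwarf purple-flowered: (31 − 49.125)² / 49.125 = 6.6873
  dwarf white-flowered: (13 − 16.375)² / 16.375 = 0.6956
χ² = 6.3640 + 1.6950 + 6.6873 + 0.6956 = 15.4419 ≈ 15.442

15.442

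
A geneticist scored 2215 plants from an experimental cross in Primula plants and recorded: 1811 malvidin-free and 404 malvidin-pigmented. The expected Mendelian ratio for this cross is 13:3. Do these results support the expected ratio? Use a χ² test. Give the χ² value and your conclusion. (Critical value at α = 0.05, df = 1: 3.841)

0.379; consistent

Under the 13:3 hypothesis (Σ ratio = 16, N = 2215):
  malvidin-free: 2215 × 13/16 = 1799.6875
  malvidin-pigmented: 2215 × 3/16 = 415.3125
χ² = Σ (O − E)² / E
  malvidin-free: (1811 − 1799.6875)² / 1799.6875 = 0.0711
  malvidin-pigmented: (404 − 415.3125)² / 415.3125 = 0.3081
χ² = 0.0711 + 0.3081 = 0.3792 ≈ 0.379
Degrees of freedom = 2 − 1 = 1; critical value at α = 0.05 is 3.841.
Since 0.379 < 3.841, we fail to reject the null hypothesis — the data are consistent with the 13:3 ratio.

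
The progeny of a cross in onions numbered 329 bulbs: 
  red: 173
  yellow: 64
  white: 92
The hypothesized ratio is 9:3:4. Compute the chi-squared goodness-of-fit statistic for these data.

Total ratio parts = 16. Expected numbers out of 329:
  red: 329 × 9/16 = 185.0625
  yellow: 329 × 3/16 = 61.6875
  white: 329 × 4/16 = 82.25
χ² = Σ (O − E)² / E
  red: (173 − 185.0625)² / 185.0625 = 0.7862
  yellow: (64 − 61.6875)² / 61.6875 = 0.0867
  white: (92 − 82.25)² / 82.25 = 1.1558
χ² = 0.7862 + 0.0867 + 1.1558 = 2.0287 ≈ 2.029

2.029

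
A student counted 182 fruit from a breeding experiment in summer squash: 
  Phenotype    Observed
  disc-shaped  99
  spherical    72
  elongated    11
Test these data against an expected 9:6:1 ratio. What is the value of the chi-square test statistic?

Under the 9:6:1 hypothesis (Σ ratio = 16, N = 182):
  disc-shaped: 182 × 9/16 = 102.375
  spherical: 182 × 6/16 = 68.25
  elongated: 182 × 1/16 = 11.375
χ² = Σ (O − E)² / E
  disc-shaped: (99 − 102.375)² / 102.375 = 0.1113
  spherical: (72 − 68.25)² / 68.25 = 0.2060
  elongated: (11 − 11.375)² / 11.375 = 0.0124
χ² = 0.1113 + 0.2060 + 0.0124 = 0.3297 ≈ 0.330

0.330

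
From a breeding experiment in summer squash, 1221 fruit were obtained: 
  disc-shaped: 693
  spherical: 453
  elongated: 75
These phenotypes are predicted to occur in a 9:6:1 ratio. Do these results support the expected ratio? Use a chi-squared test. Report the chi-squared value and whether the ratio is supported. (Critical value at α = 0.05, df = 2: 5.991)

0.130; consistent

Expected counts for N = 1221 under a 9:6:1 ratio (total parts = 16):
  disc-shaped: 1221 × 9/16 = 686.8125
  spherical: 1221 × 6/16 = 457.875
  elongated: 1221 × 1/16 = 76.3125
χ² = Σ (O − E)² / E
  disc-shaped: (693 − 686.8125)² / 686.8125 = 0.0557
  spherical: (453 − 457.875)² / 457.875 = 0.0519
  elongated: (75 − 76.3125)² / 76.3125 = 0.0226
χ² = 0.0557 + 0.0519 + 0.0226 = 0.1302 ≈ 0.130
Degrees of freedom = 3 − 1 = 2; critical value at α = 0.05 is 5.991.
Since 0.130 < 5.991, we fail to reject the null hypothesis — the data are consistent with the 9:6:1 ratio.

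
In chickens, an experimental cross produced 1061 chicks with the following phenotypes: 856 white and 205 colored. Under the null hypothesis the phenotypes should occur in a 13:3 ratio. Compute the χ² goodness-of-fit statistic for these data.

Total ratio parts = 16. Expected numbers out of 1061:
  white: 1061 × 13/16 = 862.0625
  colored: 1061 × 3/16 = 198.9375
χ² = Σ (O − E)² / E
  white: (856 − 862.0625)² / 862.0625 = 0.0426
  colored: (205 − 198.9375)² / 198.9375 = 0.1848
χ² = 0.0426 + 0.1848 = 0.2274 ≈ 0.227

0.227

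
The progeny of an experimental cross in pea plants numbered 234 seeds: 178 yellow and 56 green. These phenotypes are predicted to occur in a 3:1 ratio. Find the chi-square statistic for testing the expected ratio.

0.142

Expected counts for N = 234 under a 3:1 ratio (total parts = 4):
  yellow: 234 × 3/4 = 175.5
  green: 234 × 1/4 = 58.5
χ² = Σ (O − E)² / E
  yellow: (178 − 175.5)² / 175.5 = 0.0356
  green: (56 − 58.5)² / 58.5 = 0.1068
χ² = 0.0356 + 0.1068 = 0.1424 ≈ 0.142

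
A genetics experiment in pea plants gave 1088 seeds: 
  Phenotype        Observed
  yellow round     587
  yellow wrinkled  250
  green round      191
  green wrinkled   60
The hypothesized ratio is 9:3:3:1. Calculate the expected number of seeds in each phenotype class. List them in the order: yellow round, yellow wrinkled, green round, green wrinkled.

The 9:3:3:1 ratio has 16 parts, so with N = 1088 the expected counts are:
  yellow round: 1088 × 9/16 = 612
  yellow wrinkled: 1088 × 3/16 = 204
  green round: 1088 × 3/16 = 204
  green wrinkled: 1088 × 1/16 = 68

612, 204, 204, 68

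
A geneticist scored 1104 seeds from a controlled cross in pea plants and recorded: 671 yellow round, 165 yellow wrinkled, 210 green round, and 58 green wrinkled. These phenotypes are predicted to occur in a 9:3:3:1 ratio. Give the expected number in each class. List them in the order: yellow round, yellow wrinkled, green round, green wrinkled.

The 9:3:3:1 ratio has 16 parts, so with N = 1104 the expected counts are:
  yellow round: 1104 × 9/16 = 621
  yellow wrinkled: 1104 × 3/16 = 207
  green round: 1104 × 3/16 = 207
  green wrinkled: 1104 × 1/16 = 69

621, 207, 207, 69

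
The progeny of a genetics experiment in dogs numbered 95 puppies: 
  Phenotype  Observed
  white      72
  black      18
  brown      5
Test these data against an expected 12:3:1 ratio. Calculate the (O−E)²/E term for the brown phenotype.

0.148

The 12:3:1 ratio has 16 parts, so with N = 95 the expected counts are:
  white: 95 × 12/16 = 71.25
  black: 95 × 3/16 = 17.8125
  brown: 95 × 1/16 = 5.9375
Contribution of brown: (5 − 5.9375)² / 5.9375 = 0.1480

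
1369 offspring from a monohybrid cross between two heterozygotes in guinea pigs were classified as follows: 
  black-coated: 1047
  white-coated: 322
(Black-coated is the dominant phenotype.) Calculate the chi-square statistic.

1.598

For a monohybrid cross between heterozygotes with complete dominance, the expected phenotypic ratio is 3:1.
Under the 3:1 hypothesis (Σ ratio = 4, N = 1369):
  black-coated: 1369 × 3/4 = 1026.75
  white-coated: 1369 × 1/4 = 342.25
χ² = Σ (O − E)² / E
  black-coated: (1047 − 1026.75)² / 1026.75 = 0.3994
  white-coated: (322 − 342.25)² / 342.25 = 1.1981
χ² = 0.3994 + 1.1981 = 1.5975 ≈ 1.598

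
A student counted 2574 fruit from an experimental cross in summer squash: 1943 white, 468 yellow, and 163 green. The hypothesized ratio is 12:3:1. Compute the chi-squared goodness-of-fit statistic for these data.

Under the 12:3:1 hypothesis (Σ ratio = 16, N = 2574):
  white: 2574 × 12/16 = 1930.5
  yellow: 2574 × 3/16 = 482.625
  green: 2574 × 1/16 = 160.875
χ² = Σ (O − E)² / E
  white: (1943 − 1930.5)² / 1930.5 = 0.0809
  yellow: (468 − 482.625)² / 482.625 = 0.4432
  green: (163 − 160.875)² / 160.875 = 0.0281
χ² = 0.0809 + 0.4432 + 0.0281 = 0.5522 ≈ 0.552

0.552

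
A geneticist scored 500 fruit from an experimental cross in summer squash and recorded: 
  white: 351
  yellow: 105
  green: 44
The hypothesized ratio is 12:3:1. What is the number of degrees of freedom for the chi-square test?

2

A goodness-of-fit test with 3 phenotype classes has df = 3 − 1 = 2.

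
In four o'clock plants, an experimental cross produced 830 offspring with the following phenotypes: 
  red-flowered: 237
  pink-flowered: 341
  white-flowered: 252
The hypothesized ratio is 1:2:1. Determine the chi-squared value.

The 1:2:1 ratio has 4 parts, so with N = 830 the expected counts are:
  red-flowered: 830 × 1/4 = 207.5
  pink-flowered: 830 × 2/4 = 415
  white-flowered: 830 × 1/4 = 207.5
χ² = Σ (O − E)² / E
  red-flowered: (237 − 207.5)² / 207.5 = 4.1940
  pink-flowered: (341 − 415)² / 415 = 13.1952
  white-flowered: (252 − 207.5)² / 207.5 = 9.5434
χ² = 4.1940 + 13.1952 + 9.5434 = 26.9326 ≈ 26.933

26.933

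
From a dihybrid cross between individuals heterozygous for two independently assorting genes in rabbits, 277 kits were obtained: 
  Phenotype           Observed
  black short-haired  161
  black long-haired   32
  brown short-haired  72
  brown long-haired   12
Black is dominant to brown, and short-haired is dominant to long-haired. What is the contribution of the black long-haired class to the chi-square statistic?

7.654

A dihybrid F₂ with independent assortment and complete dominance at both loci gives a 9:3:3:1 phenotypic ratio.
Under the 9:3:3:1 hypothesis (Σ ratio = 16, N = 277):
  black short-haired: 277 × 9/16 = 155.8125
  black long-haired: 277 × 3/16 = 51.9375
  brown short-haired: 277 × 3/16 = 51.9375
  brown long-haired: 277 × 1/16 = 17.3125
Contribution of black long-haired: (32 − 51.9375)² / 51.9375 = 7.6535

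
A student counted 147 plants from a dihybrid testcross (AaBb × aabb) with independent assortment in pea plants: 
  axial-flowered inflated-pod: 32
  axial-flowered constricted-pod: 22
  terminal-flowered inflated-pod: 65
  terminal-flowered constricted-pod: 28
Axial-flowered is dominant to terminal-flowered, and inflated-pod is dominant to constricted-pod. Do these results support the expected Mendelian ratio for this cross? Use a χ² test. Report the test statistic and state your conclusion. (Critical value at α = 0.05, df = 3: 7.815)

30.333; not consistent

A dihybrid testcross with independent assortment gives a 1:1:1:1 ratio.
Expected counts for N = 147 under a 1:1:1:1 ratio (total parts = 4):
  axial-flowered inflated-pod: 147 × 1/4 = 36.75
  axial-flowered constricted-pod: 147 × 1/4 = 36.75
  terminal-flowered inflated-pod: 147 × 1/4 = 36.75
  terminal-flowered constricted-pod: 147 × 1/4 = 36.75
χ² = Σ (O − E)² / E
  axial-flowered inflated-pod: (32 − 36.75)² / 36.75 = 0.6139
  axial-flowered constricted-pod: (22 − 36.75)² / 36.75 = 5.9201
  terminal-flowered inflated-pod: (65 − 36.75)² / 36.75 = 21.7160
  terminal-flowered constricted-pod: (28 − 36.75)² / 36.75 = 2.0833
χ² = 0.6139 + 5.9201 + 21.7160 + 2.0833 = 30.3333 ≈ 30.333
Degrees of freedom = 4 − 1 = 3; critical value at α = 0.05 is 7.815.
Since 30.333 > 7.815, we reject the null hypothesis — the data do not fit the 1:1:1:1 ratio.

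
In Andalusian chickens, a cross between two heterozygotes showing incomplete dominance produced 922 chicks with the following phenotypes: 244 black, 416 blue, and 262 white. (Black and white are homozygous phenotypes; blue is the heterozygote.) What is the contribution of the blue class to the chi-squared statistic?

With incomplete dominance, a heterozygote × heterozygote cross gives a 1:2:1 phenotypic ratio.
Expected counts for N = 922 under a 1:2:1 ratio (total parts = 4):
  black: 922 × 1/4 = 230.5
  blue: 922 × 2/4 = 461
  white: 922 × 1/4 = 230.5
Contribution of blue: (416 − 461)² / 461 = 4.3926

4.393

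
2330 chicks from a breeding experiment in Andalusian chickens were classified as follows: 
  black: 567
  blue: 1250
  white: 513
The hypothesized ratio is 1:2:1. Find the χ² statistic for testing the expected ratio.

14.906

Under the 1:2:1 hypothesis (Σ ratio = 4, N = 2330):
  black: 2330 × 1/4 = 582.5
  blue: 2330 × 2/4 = 1165
  white: 2330 × 1/4 = 582.5
χ² = Σ (O − E)² / E
  black: (567 − 582.5)² / 582.5 = 0.4124
  blue: (1250 − 1165)² / 1165 = 6.2017
  white: (513 − 582.5)² / 582.5 = 8.2923
χ² = 0.4124 + 6.2017 + 8.2923 = 14.9064 ≈ 14.906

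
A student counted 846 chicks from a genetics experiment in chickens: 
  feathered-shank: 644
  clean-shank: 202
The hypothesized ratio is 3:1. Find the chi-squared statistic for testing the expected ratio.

Expected counts for N = 846 under a 3:1 ratio (total parts = 4):
  feathered-shank: 846 × 3/4 = 634.5
  clean-shank: 846 × 1/4 = 211.5
χ² = Σ (O − E)² / E
  feathered-shank: (644 − 634.5)² / 634.5 = 0.1422
  clean-shank: (202 − 211.5)² / 211.5 = 0.4267
χ² = 0.1422 + 0.4267 = 0.5689 ≈ 0.569

0.569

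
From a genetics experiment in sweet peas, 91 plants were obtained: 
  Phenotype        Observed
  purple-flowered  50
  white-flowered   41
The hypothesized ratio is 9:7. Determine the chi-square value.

0.063

Total ratio parts = 16. Expected numbers out of 91:
  purple-flowered: 91 × 9/16 = 51.1875
  white-flowered: 91 × 7/16 = 39.8125
χ² = Σ (O − E)² / E
  purple-flowered: (50 − 51.1875)² / 51.1875 = 0.0275
  white-flowered: (41 − 39.8125)² / 39.8125 = 0.0354
χ² = 0.0275 + 0.0354 = 0.0629 ≈ 0.063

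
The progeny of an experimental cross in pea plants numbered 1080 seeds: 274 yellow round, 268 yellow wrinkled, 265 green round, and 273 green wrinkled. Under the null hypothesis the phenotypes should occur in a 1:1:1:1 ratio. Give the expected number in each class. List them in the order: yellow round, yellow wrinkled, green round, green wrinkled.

Expected counts for N = 1080 under a 1:1:1:1 ratio (total parts = 4):
  yellow round: 1080 × 1/4 = 270
  yellow wrinkled: 1080 × 1/4 = 270
  green round: 1080 × 1/4 = 270
  green wrinkled: 1080 × 1/4 = 270

270, 270, 270, 270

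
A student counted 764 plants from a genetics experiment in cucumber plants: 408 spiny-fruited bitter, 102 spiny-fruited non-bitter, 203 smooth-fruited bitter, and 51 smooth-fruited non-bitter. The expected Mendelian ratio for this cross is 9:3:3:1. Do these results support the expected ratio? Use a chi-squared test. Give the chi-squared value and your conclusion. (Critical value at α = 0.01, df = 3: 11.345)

Expected counts for N = 764 under a 9:3:3:1 ratio (total parts = 16):
  spiny-fruited bitter: 764 × 9/16 = 429.75
  spiny-fruited non-bitter: 764 × 3/16 = 143.25
  smooth-fruited bitter: 764 × 3/16 = 143.25
  smooth-fruited non-bitter: 764 × 1/16 = 47.75
χ² = Σ (O − E)² / E
  spiny-fruited bitter: (408 − 429.75)² / 429.75 = 1.1008
  spiny-fruited non-bitter: (102 − 143.25)² / 143.25 = 11.8783
  smooth-fruited bitter: (203 − 143.25)² / 143.25 = 24.9219
  smooth-fruited non-bitter: (51 − 47.75)² / 47.75 = 0.2212
χ² = 1.1008 + 11.8783 + 24.9219 + 0.2212 = 38.1222 ≈ 38.122
Degrees of freedom = 4 − 1 = 3; critical value at α = 0.01 is 11.345.
Since 38.122 > 11.345, we reject the null hypothesis — the data do not fit the 9:3:3:1 ratio.

38.122; not consistent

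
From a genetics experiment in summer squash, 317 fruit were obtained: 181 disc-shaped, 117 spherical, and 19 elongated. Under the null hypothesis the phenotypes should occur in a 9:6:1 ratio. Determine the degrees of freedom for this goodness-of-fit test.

2

A goodness-of-fit test with 3 phenotype classes has df = 3 − 1 = 2.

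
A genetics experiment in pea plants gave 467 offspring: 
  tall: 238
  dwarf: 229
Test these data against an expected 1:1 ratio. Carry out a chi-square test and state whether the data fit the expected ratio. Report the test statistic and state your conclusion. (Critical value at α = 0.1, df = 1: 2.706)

0.173; consistent

Under the 1:1 hypothesis (Σ ratio = 2, N = 467):
  tall: 467 × 1/2 = 233.5
  dwarf: 467 × 1/2 = 233.5
χ² = Σ (O − E)² / E
  tall: (238 − 233.5)² / 233.5 = 0.0867
  dwarf: (229 − 233.5)² / 233.5 = 0.0867
χ² = 0.0867 + 0.0867 = 0.1734 ≈ 0.173
Degrees of freedom = 2 − 1 = 1; critical value at α = 0.1 is 2.706.
Since 0.173 < 2.706, we fail to reject the null hypothesis — the data are consistent with the 1:1 ratio.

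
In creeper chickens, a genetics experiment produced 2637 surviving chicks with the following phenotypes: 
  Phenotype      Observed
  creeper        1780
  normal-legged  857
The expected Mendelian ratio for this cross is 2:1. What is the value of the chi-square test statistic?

Expected counts for N = 2637 under a 2:1 ratio (total parts = 3):
  creeper: 2637 × 2/3 = 1758
  normal-legged: 2637 × 1/3 = 879
χ² = Σ (O − E)² / E
  creeper: (1780 − 1758)² / 1758 = 0.2753
  normal-legged: (857 − 879)² / 879 = 0.5506
χ² = 0.2753 + 0.5506 = 0.8259 ≈ 0.826

0.826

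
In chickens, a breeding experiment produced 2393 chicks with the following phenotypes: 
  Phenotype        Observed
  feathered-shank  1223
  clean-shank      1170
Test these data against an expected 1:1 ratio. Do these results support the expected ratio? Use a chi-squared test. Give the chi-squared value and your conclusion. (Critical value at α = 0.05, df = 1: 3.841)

The 1:1 ratio has 2 parts, so with N = 2393 the expected counts are:
  feathered-shank: 2393 × 1/2 = 1196.5
  clean-shank: 2393 × 1/2 = 1196.5
χ² = Σ (O − E)² / E
  feathered-shank: (1223 − 1196.5)² / 1196.5 = 0.5869
  clean-shank: (1170 − 1196.5)² / 1196.5 = 0.5869
χ² = 0.5869 + 0.5869 = 1.1738 ≈ 1.174
Degrees of freedom = 2 − 1 = 1; critical value at α = 0.05 is 3.841.
Since 1.174 < 3.841, we fail to reject the null hypothesis — the data are consistent with the 1:1 ratio.

1.174; consistent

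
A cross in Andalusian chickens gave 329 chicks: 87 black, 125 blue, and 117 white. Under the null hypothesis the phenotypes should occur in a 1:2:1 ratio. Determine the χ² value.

24.441

Expected counts for N = 329 under a 1:2:1 ratio (total parts = 4):
  black: 329 × 1/4 = 82.25
  blue: 329 × 2/4 = 164.5
  white: 329 × 1/4 = 82.25
χ² = Σ (O − E)² / E
  black: (87 − 82.25)² / 82.25 = 0.2743
  blue: (125 − 164.5)² / 164.5 = 9.4848
  white: (117 − 82.25)² / 82.25 = 14.6816
χ² = 0.2743 + 9.4848 + 14.6816 = 24.4407 ≈ 24.441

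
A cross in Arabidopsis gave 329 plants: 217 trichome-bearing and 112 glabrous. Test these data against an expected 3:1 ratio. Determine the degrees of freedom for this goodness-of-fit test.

1

A goodness-of-fit test with 2 phenotype classes has df = 2 − 1 = 1.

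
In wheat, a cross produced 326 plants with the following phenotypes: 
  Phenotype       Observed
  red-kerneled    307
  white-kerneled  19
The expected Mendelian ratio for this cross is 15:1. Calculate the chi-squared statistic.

0.099

Expected counts for N = 326 under a 15:1 ratio (total parts = 16):
  red-kerneled: 326 × 15/16 = 305.625
  white-kerneled: 326 × 1/16 = 20.375
χ² = Σ (O − E)² / E
  red-kerneled: (307 − 305.625)² / 305.625 = 0.0062
  white-kerneled: (19 − 20.375)² / 20.375 = 0.0928
χ² = 0.0062 + 0.0928 = 0.099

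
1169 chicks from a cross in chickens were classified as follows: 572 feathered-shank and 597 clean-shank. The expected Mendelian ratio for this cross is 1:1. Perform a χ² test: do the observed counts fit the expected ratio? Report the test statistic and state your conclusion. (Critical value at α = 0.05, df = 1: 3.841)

The 1:1 ratio has 2 parts, so with N = 1169 the expected counts are:
  feathered-shank: 1169 × 1/2 = 584.5
  clean-shank: 1169 × 1/2 = 584.5
χ² = Σ (O − E)² / E
  feathered-shank: (572 − 584.5)² / 584.5 = 0.2673
  clean-shank: (597 − 584.5)² / 584.5 = 0.2673
χ² = 0.2673 + 0.2673 = 0.5346 ≈ 0.535
Degrees of freedom = 2 − 1 = 1; critical value at α = 0.05 is 3.841.
Since 0.535 < 3.841, we fail to reject the null hypothesis — the data are consistent with the 1:1 ratio.

0.535; consistent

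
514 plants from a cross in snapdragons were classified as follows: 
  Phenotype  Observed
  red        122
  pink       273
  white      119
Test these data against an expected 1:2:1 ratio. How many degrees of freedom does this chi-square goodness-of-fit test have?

A goodness-of-fit test with 3 phenotype classes has df = 3 − 1 = 2.

2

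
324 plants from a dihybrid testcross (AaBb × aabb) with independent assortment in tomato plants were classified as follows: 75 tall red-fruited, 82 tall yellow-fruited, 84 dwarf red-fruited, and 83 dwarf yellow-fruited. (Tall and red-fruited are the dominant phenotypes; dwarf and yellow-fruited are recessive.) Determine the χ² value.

0.617

A dihybrid testcross with independent assortment gives a 1:1:1:1 ratio.
Total ratio parts = 4. Expected numbers out of 324:
  tall red-fruited: 324 × 1/4 = 81
  tall yellow-fruited: 324 × 1/4 = 81
  dwarf red-fruited: 324 × 1/4 = 81
  dwarf yellow-fruited: 324 × 1/4 = 81
χ² = Σ (O − E)² / E
  tall red-fruited: (75 − 81)² / 81 = 0.4444
  tall yellow-fruited: (82 − 81)² / 81 = 0.0123
  dwarf red-fruited: (84 − 81)² / 81 = 0.1111
  dwarf yellow-fruited: (83 − 81)² / 81 = 0.0494
χ² = 0.4444 + 0.0123 + 0.1111 + 0.0494 = 0.6172 ≈ 0.617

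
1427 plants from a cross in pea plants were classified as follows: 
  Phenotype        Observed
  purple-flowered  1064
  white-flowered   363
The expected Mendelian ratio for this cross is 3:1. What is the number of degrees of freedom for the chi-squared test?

A goodness-of-fit test with 2 phenotype classes has df = 2 − 1 = 1.

1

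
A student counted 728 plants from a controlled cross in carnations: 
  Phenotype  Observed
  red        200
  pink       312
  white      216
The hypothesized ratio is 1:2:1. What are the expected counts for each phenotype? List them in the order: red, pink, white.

Total ratio parts = 4. Expected numbers out of 728:
  red: 728 × 1/4 = 182
  pink: 728 × 2/4 = 364
  white: 728 × 1/4 = 182

182, 364, 182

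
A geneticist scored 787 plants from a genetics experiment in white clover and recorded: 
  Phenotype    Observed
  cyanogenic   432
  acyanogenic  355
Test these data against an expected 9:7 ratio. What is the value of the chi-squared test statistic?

0.590

Expected counts for N = 787 under a 9:7 ratio (total parts = 16):
  cyanogenic: 787 × 9/16 = 442.6875
  acyanogenic: 787 × 7/16 = 344.3125
χ² = Σ (O − E)² / E
  cyanogenic: (432 − 442.6875)² / 442.6875 = 0.2580
  acyanogenic: (355 − 344.3125)² / 344.3125 = 0.3317
χ² = 0.2580 + 0.3317 = 0.5897 ≈ 0.590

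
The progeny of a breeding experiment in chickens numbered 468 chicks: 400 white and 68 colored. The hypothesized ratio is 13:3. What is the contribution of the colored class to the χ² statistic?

4.445

Total ratio parts = 16. Expected numbers out of 468:
  white: 468 × 13/16 = 380.25
  colored: 468 × 3/16 = 87.75
Contribution of colored: (68 − 87.75)² / 87.75 = 4.4452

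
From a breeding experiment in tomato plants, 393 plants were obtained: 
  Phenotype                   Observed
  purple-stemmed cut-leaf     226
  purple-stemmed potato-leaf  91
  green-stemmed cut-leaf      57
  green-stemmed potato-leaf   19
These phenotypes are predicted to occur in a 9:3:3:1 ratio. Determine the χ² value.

9.217

The 9:3:3:1 ratio has 16 parts, so with N = 393 the expected counts are:
  purple-stemmed cut-leaf: 393 × 9/16 = 221.0625
  purple-stemmed potato-leaf: 393 × 3/16 = 73.6875
  green-stemmed cut-leaf: 393 × 3/16 = 73.6875
  green-stemmed potato-leaf: 393 × 1/16 = 24.5625
χ² = Σ (O − E)² / E
  purple-stemmed cut-leaf: (226 − 221.0625)² / 221.0625 = 0.1103
  purple-stemmed potato-leaf: (91 − 73.6875)² / 73.6875 = 4.0675
  green-stemmed cut-leaf: (57 − 73.6875)² / 73.6875 = 3.7791
  green-stemmed potato-leaf: (19 − 24.5625)² / 24.5625 = 1.2597
χ² = 0.1103 + 4.0675 + 3.7791 + 1.2597 = 9.2166 ≈ 9.217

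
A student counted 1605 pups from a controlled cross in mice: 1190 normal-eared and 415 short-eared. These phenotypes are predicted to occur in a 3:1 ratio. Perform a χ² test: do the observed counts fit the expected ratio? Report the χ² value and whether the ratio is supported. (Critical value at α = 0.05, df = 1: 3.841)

0.628; consistent

Under the 3:1 hypothesis (Σ ratio = 4, N = 1605):
  normal-eared: 1605 × 3/4 = 1203.75
  short-eared: 1605 × 1/4 = 401.25
χ² = Σ (O − E)² / E
  normal-eared: (1190 − 1203.75)² / 1203.75 = 0.1571
  short-eared: (415 − 401.25)² / 401.25 = 0.4712
χ² = 0.1571 + 0.4712 = 0.6283 ≈ 0.628
Degrees of freedom = 2 − 1 = 1; critical value at α = 0.05 is 3.841.
Since 0.628 < 3.841, we fail to reject the null hypothesis — the data are consistent with the 3:1 ratio.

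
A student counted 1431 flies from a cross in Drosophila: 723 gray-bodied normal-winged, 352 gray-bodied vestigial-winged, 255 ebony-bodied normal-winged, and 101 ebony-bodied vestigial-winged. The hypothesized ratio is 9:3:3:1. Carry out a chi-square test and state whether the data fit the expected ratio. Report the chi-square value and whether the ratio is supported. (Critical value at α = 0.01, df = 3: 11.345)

36.598; not consistent

Expected counts for N = 1431 under a 9:3:3:1 ratio (total parts = 16):
  gray-bodied normal-winged: 1431 × 9/16 = 804.9375
  gray-bodied vestigial-winged: 1431 × 3/16 = 268.3125
  ebony-bodied normal-winged: 1431 × 3/16 = 268.3125
  ebony-bodied vestigial-winged: 1431 × 1/16 = 89.4375
χ² = Σ (O − E)² / E
  gray-bodied normal-winged: (723 − 804.9375)² / 804.9375 = 8.3407
  gray-bodied vestigial-winged: (352 − 268.3125)² / 268.3125 = 26.1024
  ebony-bodied normal-winged: (255 − 268.3125)² / 268.3125 = 0.6605
  ebony-bodied vestigial-winged: (101 − 89.4375)² / 89.4375 = 1.4948
χ² = 8.3407 + 26.1024 + 0.6605 + 1.4948 = 36.5984 ≈ 36.598
Degrees of freedom = 4 − 1 = 3; critical value at α = 0.01 is 11.345.
Since 36.598 > 11.345, we reject the null hypothesis — the data do not fit the 9:3:3:1 ratio.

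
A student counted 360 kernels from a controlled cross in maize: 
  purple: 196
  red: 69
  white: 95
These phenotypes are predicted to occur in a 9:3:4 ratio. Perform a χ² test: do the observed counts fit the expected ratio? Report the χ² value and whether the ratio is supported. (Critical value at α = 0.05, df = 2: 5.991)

The 9:3:4 ratio has 16 parts, so with N = 360 the expected counts are:
  purple: 360 × 9/16 = 202.5
  red: 360 × 3/16 = 67.5
  white: 360 × 4/16 = 90
χ² = Σ (O − E)² / E
  purple: (196 − 202.5)² / 202.5 = 0.2086
  red: (69 − 67.5)² / 67.5 = 0.0333
  white: (95 − 90)² / 90 = 0.2778
χ² = 0.2086 + 0.0333 + 0.2778 = 0.5197 ≈ 0.520
Degrees of freedom = 3 − 1 = 2; critical value at α = 0.05 is 5.991.
Since 0.520 < 5.991, we fail to reject the null hypothesis — the data are consistent with the 9:3:4 ratio.

0.520; consistent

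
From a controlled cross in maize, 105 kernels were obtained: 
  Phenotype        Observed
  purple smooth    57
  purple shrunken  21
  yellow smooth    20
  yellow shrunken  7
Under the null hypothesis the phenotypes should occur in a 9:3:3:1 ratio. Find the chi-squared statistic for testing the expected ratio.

Expected counts for N = 105 under a 9:3:3:1 ratio (total parts = 16):
  purple smooth: 105 × 9/16 = 59.0625
  purple shrunken: 105 × 3/16 = 19.6875
  yellow smooth: 105 × 3/16 = 19.6875
  yellow shrunken: 105 × 1/16 = 6.5625
χ² = Σ (O − E)² / E
  purple smooth: (57 − 59.0625)² / 59.0625 = 0.0720
  purple shrunken: (21 − 19.6875)² / 19.6875 = 0.0875
  yellow smooth: (20 − 19.6875)² / 19.6875 = 0.0050
  yellow shrunken: (7 − 6.5625)² / 6.5625 = 0.0292
χ² = 0.0720 + 0.0875 + 0.0050 + 0.0292 = 0.1937 ≈ 0.194

0.194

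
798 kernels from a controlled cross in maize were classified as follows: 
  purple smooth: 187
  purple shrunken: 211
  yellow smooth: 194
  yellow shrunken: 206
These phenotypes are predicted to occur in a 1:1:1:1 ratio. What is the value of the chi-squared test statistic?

Expected counts for N = 798 under a 1:1:1:1 ratio (total parts = 4):
  purple smooth: 798 × 1/4 = 199.5
  purple shrunken: 798 × 1/4 = 199.5
  yellow smooth: 798 × 1/4 = 199.5
  yellow shrunken: 798 × 1/4 = 199.5
χ² = Σ (O − E)² / E
  purple smooth: (187 − 199.5)² / 199.5 = 0.7832
  purple shrunken: (211 − 199.5)² / 199.5 = 0.6629
  yellow smooth: (194 − 199.5)² / 199.5 = 0.1516
  yellow shrunken: (206 − 199.5)² / 199.5 = 0.2118
χ² = 0.7832 + 0.6629 + 0.1516 + 0.2118 = 1.8095 ≈ 1.810

1.810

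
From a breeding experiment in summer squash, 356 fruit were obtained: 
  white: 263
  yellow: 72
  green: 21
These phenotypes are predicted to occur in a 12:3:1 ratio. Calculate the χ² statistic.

0.543

Expected counts for N = 356 under a 12:3:1 ratio (total parts = 16):
  white: 356 × 12/16 = 267
  yellow: 356 × 3/16 = 66.75
  green: 356 × 1/16 = 22.25
χ² = Σ (O − E)² / E
  white: (263 − 267)² / 267 = 0.0599
  yellow: (72 − 66.75)² / 66.75 = 0.4129
  green: (21 − 22.25)² / 22.25 = 0.0702
χ² = 0.0599 + 0.4129 + 0.0702 = 0.543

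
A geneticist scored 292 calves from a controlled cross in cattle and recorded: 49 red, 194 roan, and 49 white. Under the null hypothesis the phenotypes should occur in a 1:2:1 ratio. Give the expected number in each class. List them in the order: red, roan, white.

The 1:2:1 ratio has 4 parts, so with N = 292 the expected counts are:
  red: 292 × 1/4 = 73
  roan: 292 × 2/4 = 146
  white: 292 × 1/4 = 73

73, 146, 73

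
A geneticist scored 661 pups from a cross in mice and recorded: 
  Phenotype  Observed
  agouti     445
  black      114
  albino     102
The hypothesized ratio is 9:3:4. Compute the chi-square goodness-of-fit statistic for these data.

39.412

The 9:3:4 ratio has 16 parts, so with N = 661 the expected counts are:
  agouti: 661 × 9/16 = 371.8125
  black: 661 × 3/16 = 123.9375
  albino: 661 × 4/16 = 165.25
χ² = Σ (O − E)² / E
  agouti: (445 − 371.8125)² / 371.8125 = 14.4062
  black: (114 − 123.9375)² / 123.9375 = 0.7968
  albino: (102 − 165.25)² / 165.25 = 24.2092
χ² = 14.4062 + 0.7968 + 24.2092 = 39.4122 ≈ 39.412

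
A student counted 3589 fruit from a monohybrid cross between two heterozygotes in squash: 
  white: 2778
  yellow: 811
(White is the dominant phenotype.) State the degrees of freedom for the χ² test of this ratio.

For a monohybrid cross between heterozygotes with complete dominance, the expected phenotypic ratio is 3:1.
A goodness-of-fit test with 2 phenotype classes has df = 2 − 1 = 1.

1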